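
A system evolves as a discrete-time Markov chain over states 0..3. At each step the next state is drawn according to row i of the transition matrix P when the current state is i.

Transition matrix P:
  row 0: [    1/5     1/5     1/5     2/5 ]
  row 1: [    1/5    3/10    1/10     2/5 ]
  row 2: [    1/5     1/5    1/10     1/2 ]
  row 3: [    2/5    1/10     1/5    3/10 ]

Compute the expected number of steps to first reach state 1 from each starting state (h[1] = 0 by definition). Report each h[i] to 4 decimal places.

h = [6.1735, 0.0000, 6.2245, 6.7347]

First-step conditioning: h[1] = 0; for i ≠ 1, h[i] = 1 + Σ_k P[i][k]·h[k].
  h[0] = 1 + 1/5·h[0] + 1/5·h[2] + 2/5·h[3]
  h[2] = 1 + 1/5·h[0] + 1/10·h[2] + 1/2·h[3]
  h[3] = 1 + 2/5·h[0] + 1/5·h[2] + 3/10·h[3]
Solving the 3×3 linear system over states ≠ 1 gives exactly h = [605/98, 0, 305/49, 330/49] (h[1] = 0 is the target).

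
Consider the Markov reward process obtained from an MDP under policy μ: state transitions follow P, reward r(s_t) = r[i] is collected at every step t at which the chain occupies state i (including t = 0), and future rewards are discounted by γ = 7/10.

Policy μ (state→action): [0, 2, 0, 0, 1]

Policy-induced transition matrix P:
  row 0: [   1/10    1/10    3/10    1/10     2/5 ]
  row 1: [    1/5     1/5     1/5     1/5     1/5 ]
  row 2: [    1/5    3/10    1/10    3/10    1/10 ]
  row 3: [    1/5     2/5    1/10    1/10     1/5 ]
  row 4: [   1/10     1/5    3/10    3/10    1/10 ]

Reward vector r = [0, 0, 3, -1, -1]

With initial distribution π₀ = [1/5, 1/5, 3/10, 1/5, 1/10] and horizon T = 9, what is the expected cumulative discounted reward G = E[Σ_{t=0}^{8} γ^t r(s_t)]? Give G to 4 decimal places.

t=0: π = [0.2000, 0.2000, 0.3000, 0.2000, 0.1000], E[r] = 0.6000, γ^t·E[r] = 0.600000, running G = 0.600000
t=1: π = [0.1700, 0.2500, 0.1800, 0.2000, 0.2000], E[r] = 0.1400, γ^t·E[r] = 0.098000, running G = 0.698000
t=2: π = [0.1630, 0.2410, 0.1990, 0.2010, 0.1960], E[r] = 0.2000, γ^t·E[r] = 0.098000, running G = 0.796000
t=3: π = [0.1641, 0.2438, 0.1959, 0.2031, 0.1931], E[r] = 0.1915, γ^t·E[r] = 0.065685, running G = 0.861685
t=4: π = [0.1643, 0.2438, 0.1958, 0.2022, 0.1939], E[r] = 0.1914, γ^t·E[r] = 0.045946, running G = 0.907630
t=5: π = [0.1642, 0.2436, 0.1960, 0.2023, 0.1939], E[r] = 0.1919, γ^t·E[r] = 0.032244, running G = 0.939874
t=6: π = [0.1642, 0.2436, 0.1960, 0.2023, 0.1938], E[r] = 0.1917, γ^t·E[r] = 0.022557, running G = 0.962431
t=7: π = [0.1642, 0.2436, 0.1960, 0.2023, 0.1939], E[r] = 0.1917, γ^t·E[r] = 0.015790, running G = 0.978221
t=8: π = [0.1642, 0.2436, 0.1960, 0.2023, 0.1939], E[r] = 0.1917, γ^t·E[r] = 0.011053, running G = 0.989274

G = 0.9893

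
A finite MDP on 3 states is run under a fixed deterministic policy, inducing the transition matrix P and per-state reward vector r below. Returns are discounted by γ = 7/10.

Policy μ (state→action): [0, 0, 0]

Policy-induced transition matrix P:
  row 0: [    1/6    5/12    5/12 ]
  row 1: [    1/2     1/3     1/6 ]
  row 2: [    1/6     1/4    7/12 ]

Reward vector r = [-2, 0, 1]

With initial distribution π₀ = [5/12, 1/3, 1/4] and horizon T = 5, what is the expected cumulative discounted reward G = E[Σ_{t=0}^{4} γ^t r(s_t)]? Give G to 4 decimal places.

t=0: π = [0.4167, 0.3333, 0.2500], E[r] = -0.5833, γ^t·E[r] = -0.583333, running G = -0.583333
t=1: π = [0.2778, 0.3472, 0.3750], E[r] = -0.1806, γ^t·E[r] = -0.126389, running G = -0.709722
t=2: π = [0.2824, 0.3252, 0.3924], E[r] = -0.1725, γ^t·E[r] = -0.084502, running G = -0.794225
t=3: π = [0.2751, 0.3242, 0.4008], E[r] = -0.1494, γ^t·E[r] = -0.051245, running G = -0.845469
t=4: π = [0.2747, 0.3229, 0.4024], E[r] = -0.1470, γ^t·E[r] = -0.035302, running G = -0.880772

G = -0.8808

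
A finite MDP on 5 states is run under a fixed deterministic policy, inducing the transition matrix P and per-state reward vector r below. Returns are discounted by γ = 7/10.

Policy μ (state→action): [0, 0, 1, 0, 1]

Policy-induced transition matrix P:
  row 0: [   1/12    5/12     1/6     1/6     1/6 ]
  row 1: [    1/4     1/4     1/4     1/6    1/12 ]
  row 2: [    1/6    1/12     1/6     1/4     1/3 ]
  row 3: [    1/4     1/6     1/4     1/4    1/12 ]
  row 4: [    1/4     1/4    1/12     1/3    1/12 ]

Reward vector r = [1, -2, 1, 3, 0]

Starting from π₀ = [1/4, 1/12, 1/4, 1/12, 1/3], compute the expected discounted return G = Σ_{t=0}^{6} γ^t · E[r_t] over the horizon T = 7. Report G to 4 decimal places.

G = 1.8327

t=0: π = [0.2500, 0.0833, 0.2500, 0.0833, 0.3333], E[r] = 0.5833, γ^t·E[r] = 0.583333, running G = 0.583333
t=1: π = [0.1875, 0.2431, 0.1528, 0.2500, 0.1667], E[r] = 0.6042, γ^t·E[r] = 0.422917, running G = 1.006250
t=2: π = [0.2060, 0.2350, 0.1939, 0.2280, 0.1372], E[r] = 0.6140, γ^t·E[r] = 0.300862, running G = 1.307112
t=3: π = [0.1995, 0.2330, 0.1938, 0.2247, 0.1490], E[r] = 0.6013, γ^t·E[r] = 0.206253, running G = 1.513365
t=4: π = [0.2006, 0.2322, 0.1924, 0.2264, 0.1484], E[r] = 0.6077, γ^t·E[r] = 0.145897, running G = 1.659262
t=5: π = [0.2005, 0.2325, 0.1925, 0.2263, 0.1481], E[r] = 0.6069, γ^t·E[r] = 0.102009, running G = 1.761271
t=6: π = [0.2005, 0.2325, 0.1926, 0.2263, 0.1482], E[r] = 0.6069, γ^t·E[r] = 0.071402, running G = 1.832674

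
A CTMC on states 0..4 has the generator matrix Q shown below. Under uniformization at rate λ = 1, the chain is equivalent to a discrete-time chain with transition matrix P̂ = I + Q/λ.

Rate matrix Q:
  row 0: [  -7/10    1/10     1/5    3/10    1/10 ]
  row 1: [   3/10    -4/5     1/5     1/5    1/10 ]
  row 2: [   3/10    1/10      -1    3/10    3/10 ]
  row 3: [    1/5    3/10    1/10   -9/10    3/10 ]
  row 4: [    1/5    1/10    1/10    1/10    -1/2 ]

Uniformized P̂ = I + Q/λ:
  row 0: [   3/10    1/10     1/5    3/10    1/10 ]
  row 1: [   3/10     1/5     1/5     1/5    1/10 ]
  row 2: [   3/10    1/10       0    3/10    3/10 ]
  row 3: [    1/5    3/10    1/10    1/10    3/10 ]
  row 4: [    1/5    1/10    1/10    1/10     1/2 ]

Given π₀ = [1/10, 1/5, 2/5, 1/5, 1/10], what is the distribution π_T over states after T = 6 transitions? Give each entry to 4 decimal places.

π = [0.2535, 0.1537, 0.1279, 0.1917, 0.2731]

t=0: π = [0.1000, 0.2000, 0.4000, 0.2000, 0.1000]
t=1: π = [0.2700, 0.1600, 0.0900, 0.2200, 0.2600]
t=2: π = [0.2520, 0.1600, 0.1340, 0.1880, 0.2660]
t=3: π = [0.2546, 0.1536, 0.1278, 0.1932, 0.2708]
t=4: π = [0.2536, 0.1540, 0.1280, 0.1918, 0.2725]
t=5: π = [0.2536, 0.1538, 0.1280, 0.1917, 0.2730]
t=6: π = [0.2535, 0.1537, 0.1279, 0.1917, 0.2731]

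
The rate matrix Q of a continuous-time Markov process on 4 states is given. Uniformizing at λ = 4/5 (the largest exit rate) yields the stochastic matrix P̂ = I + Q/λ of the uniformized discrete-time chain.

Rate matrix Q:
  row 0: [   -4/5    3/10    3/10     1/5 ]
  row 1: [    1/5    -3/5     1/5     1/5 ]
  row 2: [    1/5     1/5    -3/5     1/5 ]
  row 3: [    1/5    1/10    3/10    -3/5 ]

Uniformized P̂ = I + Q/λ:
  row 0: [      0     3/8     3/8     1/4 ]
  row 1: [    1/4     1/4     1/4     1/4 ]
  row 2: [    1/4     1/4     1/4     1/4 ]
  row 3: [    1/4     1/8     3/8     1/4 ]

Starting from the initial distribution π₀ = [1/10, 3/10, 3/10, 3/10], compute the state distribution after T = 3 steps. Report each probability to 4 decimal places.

t=0: π = [0.1000, 0.3000, 0.3000, 0.3000]
t=1: π = [0.2250, 0.2250, 0.3000, 0.2500]
t=2: π = [0.1938, 0.2469, 0.3094, 0.2500]
t=3: π = [0.2016, 0.2430, 0.3055, 0.2500]

π = [0.2016, 0.2430, 0.3055, 0.2500]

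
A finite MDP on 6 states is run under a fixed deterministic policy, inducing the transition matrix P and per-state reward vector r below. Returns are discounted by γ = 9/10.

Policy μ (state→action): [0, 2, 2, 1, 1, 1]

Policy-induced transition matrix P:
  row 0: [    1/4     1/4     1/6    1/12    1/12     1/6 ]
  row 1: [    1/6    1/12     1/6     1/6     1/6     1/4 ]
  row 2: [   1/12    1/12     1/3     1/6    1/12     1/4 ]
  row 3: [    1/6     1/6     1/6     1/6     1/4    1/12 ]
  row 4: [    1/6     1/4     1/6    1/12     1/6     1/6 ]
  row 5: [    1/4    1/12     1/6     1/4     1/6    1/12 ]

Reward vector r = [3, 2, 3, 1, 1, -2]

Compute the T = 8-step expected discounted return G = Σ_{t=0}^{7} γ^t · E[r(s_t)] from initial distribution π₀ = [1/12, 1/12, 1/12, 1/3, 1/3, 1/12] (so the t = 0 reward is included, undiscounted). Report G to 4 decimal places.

t=0: π = [0.0833, 0.0833, 0.0833, 0.3333, 0.3333, 0.0833], E[r] = 1.1667, γ^t·E[r] = 1.166667, running G = 1.166667
t=1: π = [0.1736, 0.1806, 0.1806, 0.1389, 0.1806, 0.1458], E[r] = 1.4514, γ^t·E[r] = 1.306250, running G = 2.472917
t=2: π = [0.1782, 0.1539, 0.1968, 0.1493, 0.1487, 0.1730], E[r] = 1.3848, γ^t·E[r] = 1.121719, running G = 3.594635
t=3: π = [0.1795, 0.1503, 0.1995, 0.1538, 0.1479, 0.1690], E[r] = 1.4012, γ^t·E[r] = 1.021465, running G = 4.616100
t=4: π = [0.1791, 0.1507, 0.1999, 0.1535, 0.1479, 0.1689], E[r] = 1.4020, γ^t·E[r] = 0.919859, running G = 5.535959
t=5: π = [0.1790, 0.1506, 0.2000, 0.1535, 0.1479, 0.1690], E[r] = 1.4015, γ^t·E[r] = 0.827597, running G = 6.363556
t=6: π = [0.1790, 0.1506, 0.2000, 0.1535, 0.1479, 0.1690], E[r] = 1.4016, γ^t·E[r] = 0.744859, running G = 7.108415
t=7: π = [0.1790, 0.1506, 0.2000, 0.1535, 0.1479, 0.1690], E[r] = 1.4016, γ^t·E[r] = 0.670375, running G = 7.778789

G = 7.7788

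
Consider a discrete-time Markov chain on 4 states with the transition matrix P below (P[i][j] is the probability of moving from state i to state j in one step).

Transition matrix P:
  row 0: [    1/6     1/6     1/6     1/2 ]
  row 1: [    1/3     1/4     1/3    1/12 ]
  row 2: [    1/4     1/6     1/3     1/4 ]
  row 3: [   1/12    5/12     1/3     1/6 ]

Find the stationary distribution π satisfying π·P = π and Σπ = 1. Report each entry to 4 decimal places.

π = [0.2126, 0.2477, 0.2979, 0.2417]

Balance equations π_j = Σ_i π_i·P[i][j]:
  π_0 = 1/6·π_0 + 1/3·π_1 + 1/4·π_2 + 1/12·π_3
  π_1 = 1/6·π_0 + 1/4·π_1 + 1/6·π_2 + 5/12·π_3
  π_2 = 1/6·π_0 + 1/3·π_1 + 1/3·π_2 + 1/3·π_3
  normalize: π_0 + π_1 + π_2 + π_3 = 1
Solving the linear system gives exactly π = [212/997, 247/997, 297/997, 241/997].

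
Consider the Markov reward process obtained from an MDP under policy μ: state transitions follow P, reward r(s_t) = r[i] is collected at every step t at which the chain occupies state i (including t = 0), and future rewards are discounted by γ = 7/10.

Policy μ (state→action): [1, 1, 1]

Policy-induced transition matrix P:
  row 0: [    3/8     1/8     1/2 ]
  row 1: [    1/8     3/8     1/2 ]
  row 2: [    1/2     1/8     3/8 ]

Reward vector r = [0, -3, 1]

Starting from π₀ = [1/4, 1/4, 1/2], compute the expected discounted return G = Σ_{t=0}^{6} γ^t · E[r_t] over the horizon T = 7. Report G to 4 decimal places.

G = -0.4219

t=0: π = [0.2500, 0.2500, 0.5000], E[r] = -0.2500, γ^t·E[r] = -0.250000, running G = -0.250000
t=1: π = [0.3750, 0.1875, 0.4375], E[r] = -0.1250, γ^t·E[r] = -0.087500, running G = -0.337500
t=2: π = [0.3828, 0.1719, 0.4453], E[r] = -0.0703, γ^t·E[r] = -0.034453, running G = -0.371953
t=3: π = [0.3877, 0.1680, 0.4443], E[r] = -0.0596, γ^t·E[r] = -0.020433, running G = -0.392386
t=4: π = [0.3885, 0.1670, 0.4445], E[r] = -0.0565, γ^t·E[r] = -0.013570, running G = -0.405956
t=5: π = [0.3888, 0.1667, 0.4444], E[r] = -0.0558, γ^t·E[r] = -0.009379, running G = -0.415334
t=6: π = [0.3889, 0.1667, 0.4444], E[r] = -0.0556, γ^t·E[r] = -0.006543, running G = -0.421878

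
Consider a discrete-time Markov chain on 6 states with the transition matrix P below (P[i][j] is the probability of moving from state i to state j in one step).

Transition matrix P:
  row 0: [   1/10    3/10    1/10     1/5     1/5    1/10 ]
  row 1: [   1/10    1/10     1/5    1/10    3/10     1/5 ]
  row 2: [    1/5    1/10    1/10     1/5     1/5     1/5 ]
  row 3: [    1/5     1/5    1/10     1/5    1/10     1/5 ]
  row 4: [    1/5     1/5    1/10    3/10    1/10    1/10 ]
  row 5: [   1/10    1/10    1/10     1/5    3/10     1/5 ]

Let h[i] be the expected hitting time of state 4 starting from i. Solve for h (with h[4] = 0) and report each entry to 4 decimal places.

h = [4.6049, 4.1523, 4.6543, 5.0696, 0.0000, 4.1938]

First-step conditioning: h[4] = 0; for i ≠ 4, h[i] = 1 + Σ_k P[i][k]·h[k].
  h[0] = 1 + 1/10·h[0] + 3/10·h[1] + 1/10·h[2] + 1/5·h[3] + 1/10·h[5]
  h[1] = 1 + 1/10·h[0] + 1/10·h[1] + 1/5·h[2] + 1/10·h[3] + 1/5·h[5]
  h[2] = 1 + 1/5·h[0] + 1/10·h[1] + 1/10·h[2] + 1/5·h[3] + 1/5·h[5]
  h[3] = 1 + 1/5·h[0] + 1/5·h[1] + 1/10·h[2] + 1/5·h[3] + 1/5·h[5]
  h[5] = 1 + 1/10·h[0] + 1/10·h[1] + 1/10·h[2] + 1/5·h[3] + 1/5·h[5]
Solving the 5×5 linear system over states ≠ 4 gives exactly h = [110900/24083, 100000/24083, 112090/24083, 122090/24083, 0, 101000/24083] (h[4] = 0 is the target).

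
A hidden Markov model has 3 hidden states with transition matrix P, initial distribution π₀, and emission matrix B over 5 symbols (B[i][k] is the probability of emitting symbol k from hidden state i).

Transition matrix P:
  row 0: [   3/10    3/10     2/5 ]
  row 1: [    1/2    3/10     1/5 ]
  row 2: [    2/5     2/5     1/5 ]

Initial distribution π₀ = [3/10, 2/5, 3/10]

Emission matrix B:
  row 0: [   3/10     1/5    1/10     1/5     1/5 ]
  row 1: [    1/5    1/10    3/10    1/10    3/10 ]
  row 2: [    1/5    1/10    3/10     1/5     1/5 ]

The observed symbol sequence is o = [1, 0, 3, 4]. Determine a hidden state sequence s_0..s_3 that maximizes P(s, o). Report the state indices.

path = [1, 0, 2, 1]

t=0: δ = [6.000e-02, 4.000e-02, 3.000e-02]  (obs o_0=1)
t=1: δ = [6.000e-03, 3.600e-03, 4.800e-03]  ψ = [1, 0, 0]  (obs o_1=0)
t=2: δ = [3.840e-04, 1.920e-04, 4.800e-04]  ψ = [2, 2, 0]  (obs o_2=3)
t=3: δ = [3.840e-05, 5.760e-05, 3.072e-05]  ψ = [2, 2, 0]  (obs o_3=4)
backtrack: best end state = 1; path = [1, 0, 2, 1]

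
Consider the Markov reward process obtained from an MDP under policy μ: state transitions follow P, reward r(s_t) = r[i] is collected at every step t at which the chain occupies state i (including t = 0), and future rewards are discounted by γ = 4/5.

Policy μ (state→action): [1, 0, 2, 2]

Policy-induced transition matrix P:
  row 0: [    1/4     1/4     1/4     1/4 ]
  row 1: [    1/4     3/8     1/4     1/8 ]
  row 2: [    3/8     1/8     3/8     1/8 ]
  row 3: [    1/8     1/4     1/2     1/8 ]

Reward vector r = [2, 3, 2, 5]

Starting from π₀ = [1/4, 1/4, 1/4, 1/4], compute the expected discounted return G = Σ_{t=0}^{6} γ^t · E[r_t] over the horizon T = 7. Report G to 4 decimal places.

G = 11.0117

t=0: π = [0.2500, 0.2500, 0.2500, 0.2500], E[r] = 3.0000, γ^t·E[r] = 3.000000, running G = 3.000000
t=1: π = [0.2500, 0.2500, 0.3438, 0.1563], E[r] = 2.7188, γ^t·E[r] = 2.175000, running G = 5.175000
t=2: π = [0.2734, 0.2383, 0.3320, 0.1563], E[r] = 2.7070, γ^t·E[r] = 1.732500, running G = 6.907500
t=3: π = [0.2720, 0.2383, 0.3306, 0.1592], E[r] = 2.7158, γ^t·E[r] = 1.390500, running G = 8.298000
t=4: π = [0.2714, 0.2385, 0.3311, 0.1590], E[r] = 2.7155, γ^t·E[r] = 1.112250, running G = 9.410250
t=5: π = [0.2715, 0.2384, 0.3311, 0.1589], E[r] = 2.7152, γ^t·E[r] = 0.889718, running G = 10.299968
t=6: π = [0.2715, 0.2384, 0.3311, 0.1589], E[r] = 2.7152, γ^t·E[r] = 0.711781, running G = 11.011748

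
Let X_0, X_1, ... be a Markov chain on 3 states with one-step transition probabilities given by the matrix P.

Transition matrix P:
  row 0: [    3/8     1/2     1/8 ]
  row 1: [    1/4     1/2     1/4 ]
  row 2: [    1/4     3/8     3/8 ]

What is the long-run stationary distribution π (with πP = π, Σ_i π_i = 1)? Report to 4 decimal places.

π = [0.2857, 0.4694, 0.2449]

Balance equations π_j = Σ_i π_i·P[i][j]:
  π_0 = 3/8·π_0 + 1/4·π_1 + 1/4·π_2
  π_1 = 1/2·π_0 + 1/2·π_1 + 3/8·π_2
  normalize: π_0 + π_1 + π_2 = 1
Solving the linear system gives exactly π = [2/7, 23/49, 12/49].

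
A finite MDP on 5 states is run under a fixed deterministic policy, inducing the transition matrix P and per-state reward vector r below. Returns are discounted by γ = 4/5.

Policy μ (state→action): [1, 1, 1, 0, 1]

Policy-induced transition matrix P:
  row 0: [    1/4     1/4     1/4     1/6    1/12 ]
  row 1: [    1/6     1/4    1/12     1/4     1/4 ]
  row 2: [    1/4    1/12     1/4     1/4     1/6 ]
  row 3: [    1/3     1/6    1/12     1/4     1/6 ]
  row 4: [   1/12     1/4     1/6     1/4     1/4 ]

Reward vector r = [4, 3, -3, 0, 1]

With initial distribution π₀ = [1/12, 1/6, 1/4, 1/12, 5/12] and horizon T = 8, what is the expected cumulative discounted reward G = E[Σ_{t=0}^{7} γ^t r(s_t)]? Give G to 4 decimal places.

t=0: π = [0.0833, 0.1667, 0.2500, 0.0833, 0.4167], E[r] = 0.5000, γ^t·E[r] = 0.500000, running G = 0.500000
t=1: π = [0.1736, 0.2014, 0.1736, 0.2431, 0.2083], E[r] = 0.9861, γ^t·E[r] = 0.788889, running G = 1.288889
t=2: π = [0.2188, 0.2008, 0.1586, 0.2355, 0.1863], E[r] = 1.1881, γ^t·E[r] = 0.760370, running G = 2.049259
t=3: π = [0.2218, 0.2039, 0.1617, 0.2318, 0.1807], E[r] = 1.1946, γ^t·E[r] = 0.611654, running G = 2.660914
t=4: π = [0.2222, 0.2037, 0.1623, 0.2315, 0.1802], E[r] = 1.1933, γ^t·E[r] = 0.488759, running G = 3.149672
t=5: π = [0.2223, 0.2037, 0.1624, 0.2315, 0.1801], E[r] = 1.1929, γ^t·E[r] = 0.390887, running G = 3.540559
t=6: π = [0.2223, 0.2036, 0.1625, 0.2315, 0.1801], E[r] = 1.1928, γ^t·E[r] = 0.312691, running G = 3.853250
t=7: π = [0.2223, 0.2036, 0.1625, 0.2315, 0.1801], E[r] = 1.1928, γ^t·E[r] = 0.250149, running G = 4.103399

G = 4.1034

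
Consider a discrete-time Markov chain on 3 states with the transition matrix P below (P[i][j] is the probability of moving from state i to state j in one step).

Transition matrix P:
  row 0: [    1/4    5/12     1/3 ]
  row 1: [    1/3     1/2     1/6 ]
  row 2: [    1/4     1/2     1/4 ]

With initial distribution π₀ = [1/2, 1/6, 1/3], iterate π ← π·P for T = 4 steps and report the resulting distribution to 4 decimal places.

t=0: π = [0.5000, 0.1667, 0.3333]
t=1: π = [0.2639, 0.4583, 0.2778]
t=2: π = [0.2882, 0.4780, 0.2338]
t=3: π = [0.2898, 0.4760, 0.2342]
t=4: π = [0.2897, 0.4758, 0.2345]

π = [0.2897, 0.4758, 0.2345]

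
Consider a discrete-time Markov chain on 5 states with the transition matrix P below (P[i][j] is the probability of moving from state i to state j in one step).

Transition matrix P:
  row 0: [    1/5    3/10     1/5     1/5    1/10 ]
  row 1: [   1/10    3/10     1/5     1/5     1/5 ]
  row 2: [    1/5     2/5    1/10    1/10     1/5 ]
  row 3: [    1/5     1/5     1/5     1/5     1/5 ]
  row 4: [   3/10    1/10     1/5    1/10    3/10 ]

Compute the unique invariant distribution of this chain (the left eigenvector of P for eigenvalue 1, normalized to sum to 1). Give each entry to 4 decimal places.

π = [0.1939, 0.2619, 0.1818, 0.1618, 0.2007]

Balance equations π_j = Σ_i π_i·P[i][j]:
  π_0 = 1/5·π_0 + 1/10·π_1 + 1/5·π_2 + 1/5·π_3 + 3/10·π_4
  π_1 = 3/10·π_0 + 3/10·π_1 + 2/5·π_2 + 1/5·π_3 + 1/10·π_4
  π_2 = 1/5·π_0 + 1/5·π_1 + 1/10·π_2 + 1/5·π_3 + 1/5·π_4
  π_3 = 1/5·π_0 + 1/5·π_1 + 1/10·π_2 + 1/5·π_3 + 1/10·π_4
  normalize: π_0 + π_1 + π_2 + π_3 + π_4 = 1
Solving the linear system gives exactly π = [1768/9119, 2388/9119, 2/11, 1475/9119, 1830/9119].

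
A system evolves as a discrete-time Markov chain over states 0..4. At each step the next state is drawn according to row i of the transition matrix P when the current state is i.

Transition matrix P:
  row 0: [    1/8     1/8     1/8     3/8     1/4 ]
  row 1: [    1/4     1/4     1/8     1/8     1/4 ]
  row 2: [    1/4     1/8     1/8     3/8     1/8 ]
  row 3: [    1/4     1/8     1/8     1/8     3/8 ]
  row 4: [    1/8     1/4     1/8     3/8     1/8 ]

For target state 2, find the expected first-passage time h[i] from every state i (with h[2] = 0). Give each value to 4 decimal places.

First-step conditioning: h[2] = 0; for i ≠ 2, h[i] = 1 + Σ_k P[i][k]·h[k].
  h[0] = 1 + 1/8·h[0] + 1/8·h[1] + 3/8·h[3] + 1/4·h[4]
  h[1] = 1 + 1/4·h[0] + 1/4·h[1] + 1/8·h[3] + 1/4·h[4]
  h[3] = 1 + 1/4·h[0] + 1/8·h[1] + 1/8·h[3] + 3/8·h[4]
  h[4] = 1 + 1/8·h[0] + 1/4·h[1] + 3/8·h[3] + 1/8·h[4]
Solving the 4×4 linear system over states ≠ 2 gives exactly h = [8, 8, 0, 8, 8] (h[2] = 0 is the target).

h = [8.0000, 8.0000, 0.0000, 8.0000, 8.0000]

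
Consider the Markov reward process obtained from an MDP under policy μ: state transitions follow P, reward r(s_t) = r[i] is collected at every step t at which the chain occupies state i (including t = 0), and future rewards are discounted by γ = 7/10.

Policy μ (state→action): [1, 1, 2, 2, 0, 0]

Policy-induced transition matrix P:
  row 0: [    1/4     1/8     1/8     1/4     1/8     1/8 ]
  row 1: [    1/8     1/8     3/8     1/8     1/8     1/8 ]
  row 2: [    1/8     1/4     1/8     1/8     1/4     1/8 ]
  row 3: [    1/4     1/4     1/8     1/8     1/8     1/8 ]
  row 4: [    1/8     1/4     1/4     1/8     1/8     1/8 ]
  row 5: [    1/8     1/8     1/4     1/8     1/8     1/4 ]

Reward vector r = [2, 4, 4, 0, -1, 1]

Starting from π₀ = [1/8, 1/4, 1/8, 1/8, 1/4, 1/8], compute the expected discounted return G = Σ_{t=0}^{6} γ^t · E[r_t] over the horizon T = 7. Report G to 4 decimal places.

G = 5.6128

t=0: π = [0.1250, 0.2500, 0.1250, 0.1250, 0.2500, 0.1250], E[r] = 1.6250, γ^t·E[r] = 1.625000, running G = 1.625000
t=1: π = [0.1563, 0.1875, 0.2344, 0.1406, 0.1406, 0.1406], E[r] = 2.0000, γ^t·E[r] = 1.400000, running G = 3.025000
t=2: π = [0.1621, 0.1895, 0.2070, 0.1445, 0.1543, 0.1426], E[r] = 1.8984, γ^t·E[r] = 0.930234, running G = 3.955234
t=3: π = [0.1633, 0.1882, 0.2095, 0.1453, 0.1509, 0.1428], E[r] = 1.9094, γ^t·E[r] = 0.654932, running G = 4.610167
t=4: π = [0.1636, 0.1882, 0.2088, 0.1454, 0.1512, 0.1429], E[r] = 1.9067, γ^t·E[r] = 0.457801, running G = 5.067967
t=5: π = [0.1636, 0.1882, 0.2088, 0.1454, 0.1511, 0.1429], E[r] = 1.9069, γ^t·E[r] = 0.320495, running G = 5.388462
t=6: π = [0.1636, 0.1882, 0.2088, 0.1455, 0.1511, 0.1429], E[r] = 1.9068, γ^t·E[r] = 0.224339, running G = 5.612801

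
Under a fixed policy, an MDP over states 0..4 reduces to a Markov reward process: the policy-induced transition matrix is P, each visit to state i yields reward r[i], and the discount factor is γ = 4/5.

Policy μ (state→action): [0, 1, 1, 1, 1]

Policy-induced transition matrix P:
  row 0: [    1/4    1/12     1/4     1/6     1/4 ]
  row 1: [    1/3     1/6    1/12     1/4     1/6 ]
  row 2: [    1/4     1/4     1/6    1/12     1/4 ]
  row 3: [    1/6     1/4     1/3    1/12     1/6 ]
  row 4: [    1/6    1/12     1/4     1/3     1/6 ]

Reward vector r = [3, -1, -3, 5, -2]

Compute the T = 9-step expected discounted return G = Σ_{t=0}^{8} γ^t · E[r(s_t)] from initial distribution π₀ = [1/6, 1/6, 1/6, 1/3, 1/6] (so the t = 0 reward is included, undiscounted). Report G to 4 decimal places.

G = 2.2925

t=0: π = [0.1667, 0.1667, 0.1667, 0.3333, 0.1667], E[r] = 1.1667, γ^t·E[r] = 1.166667, running G = 1.166667
t=1: π = [0.2222, 0.1806, 0.2361, 0.1667, 0.1944], E[r] = 0.2222, γ^t·E[r] = 0.177778, running G = 1.344444
t=2: π = [0.2350, 0.1655, 0.2141, 0.1806, 0.2049], E[r] = 0.3900, γ^t·E[r] = 0.249630, running G = 1.594074
t=3: π = [0.2317, 0.1629, 0.2196, 0.1817, 0.2041], E[r] = 0.3736, γ^t·E[r] = 0.191309, running G = 1.785383
t=4: π = [0.2314, 0.1638, 0.2197, 0.1808, 0.2043], E[r] = 0.3669, γ^t·E[r] = 0.150291, running G = 1.935674
t=5: π = [0.2316, 0.1637, 0.2195, 0.1810, 0.2043], E[r] = 0.3690, γ^t·E[r] = 0.120906, running G = 2.056581
t=6: π = [0.2315, 0.1637, 0.2195, 0.1810, 0.2043], E[r] = 0.3688, γ^t·E[r] = 0.096680, running G = 2.153260
t=7: π = [0.2315, 0.1637, 0.2195, 0.1810, 0.2043], E[r] = 0.3688, γ^t·E[r] = 0.077336, running G = 2.230596
t=8: π = [0.2315, 0.1637, 0.2195, 0.1810, 0.2043], E[r] = 0.3688, γ^t·E[r] = 0.061871, running G = 2.292468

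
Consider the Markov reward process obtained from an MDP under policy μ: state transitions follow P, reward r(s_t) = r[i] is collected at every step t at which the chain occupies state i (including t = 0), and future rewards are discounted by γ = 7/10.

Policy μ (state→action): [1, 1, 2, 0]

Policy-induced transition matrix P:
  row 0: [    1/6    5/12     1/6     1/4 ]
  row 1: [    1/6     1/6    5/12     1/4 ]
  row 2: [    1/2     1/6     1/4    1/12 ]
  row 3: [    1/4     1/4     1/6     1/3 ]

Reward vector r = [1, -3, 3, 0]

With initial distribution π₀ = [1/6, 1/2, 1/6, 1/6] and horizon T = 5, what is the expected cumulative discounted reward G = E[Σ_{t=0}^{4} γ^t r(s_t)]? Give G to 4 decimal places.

G = -0.2014

t=0: π = [0.1667, 0.5000, 0.1667, 0.1667], E[r] = -0.8333, γ^t·E[r] = -0.833333, running G = -0.833333
t=1: π = [0.2361, 0.2222, 0.3056, 0.2361], E[r] = 0.4861, γ^t·E[r] = 0.340278, running G = -0.493056
t=2: π = [0.2882, 0.2454, 0.2477, 0.2188], E[r] = 0.2951, γ^t·E[r] = 0.144618, running G = -0.348438
t=3: π = [0.2675, 0.2569, 0.2486, 0.2269], E[r] = 0.2426, γ^t·E[r] = 0.083203, running G = -0.265235
t=4: π = [0.2685, 0.2524, 0.2516, 0.2275], E[r] = 0.2660, γ^t·E[r] = 0.063867, running G = -0.201368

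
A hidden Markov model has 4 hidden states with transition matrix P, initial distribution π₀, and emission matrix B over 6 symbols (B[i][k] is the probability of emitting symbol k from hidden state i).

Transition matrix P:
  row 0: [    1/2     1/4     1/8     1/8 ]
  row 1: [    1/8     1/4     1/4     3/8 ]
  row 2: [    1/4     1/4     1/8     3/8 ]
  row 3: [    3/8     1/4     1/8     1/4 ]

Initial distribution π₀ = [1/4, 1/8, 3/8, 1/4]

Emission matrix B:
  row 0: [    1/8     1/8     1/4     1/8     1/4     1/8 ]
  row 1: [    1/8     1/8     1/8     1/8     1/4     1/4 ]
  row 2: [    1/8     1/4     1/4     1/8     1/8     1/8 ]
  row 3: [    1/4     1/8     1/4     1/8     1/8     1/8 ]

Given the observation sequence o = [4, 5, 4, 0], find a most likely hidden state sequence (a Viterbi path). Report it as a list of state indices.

t=0: δ = [6.250e-02, 3.125e-02, 4.688e-02, 3.125e-02]  (obs o_0=4)
t=1: δ = [3.906e-03, 3.906e-03, 9.766e-04, 2.197e-03]  ψ = [0, 0, 0, 2]  (obs o_1=5)
t=2: δ = [4.883e-04, 2.441e-04, 1.221e-04, 1.831e-04]  ψ = [0, 0, 1, 1]  (obs o_2=4)
t=3: δ = [3.052e-05, 1.526e-05, 7.629e-06, 2.289e-05]  ψ = [0, 0, 0, 1]  (obs o_3=0)
backtrack: best end state = 0; path = [0, 0, 0, 0]

path = [0, 0, 0, 0]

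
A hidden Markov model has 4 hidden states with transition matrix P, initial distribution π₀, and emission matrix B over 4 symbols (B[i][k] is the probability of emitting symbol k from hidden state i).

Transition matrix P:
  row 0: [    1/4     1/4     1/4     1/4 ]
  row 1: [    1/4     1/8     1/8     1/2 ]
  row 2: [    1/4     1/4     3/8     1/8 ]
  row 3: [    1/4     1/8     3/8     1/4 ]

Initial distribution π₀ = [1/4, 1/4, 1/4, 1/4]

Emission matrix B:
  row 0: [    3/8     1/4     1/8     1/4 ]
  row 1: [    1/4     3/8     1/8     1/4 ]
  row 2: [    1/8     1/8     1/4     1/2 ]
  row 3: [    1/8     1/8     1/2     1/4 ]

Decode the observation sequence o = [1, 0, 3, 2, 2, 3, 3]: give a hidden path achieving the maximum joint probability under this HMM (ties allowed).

t=0: δ = [6.250e-02, 9.375e-02, 3.125e-02, 3.125e-02]  (obs o_0=1)
t=1: δ = [8.789e-03, 3.906e-03, 1.953e-03, 5.859e-03]  ψ = [1, 0, 0, 1]  (obs o_1=0)
t=2: δ = [5.493e-04, 5.493e-04, 1.099e-03, 5.493e-04]  ψ = [0, 0, 0, 0]  (obs o_2=3)
t=3: δ = [3.433e-05, 3.433e-05, 1.030e-04, 1.373e-04]  ψ = [2, 2, 2, 1]  (obs o_3=2)
t=4: δ = [4.292e-06, 3.219e-06, 1.287e-05, 1.717e-05]  ψ = [3, 2, 3, 3]  (obs o_4=2)
t=5: δ = [1.073e-06, 8.047e-07, 3.219e-06, 1.073e-06]  ψ = [3, 2, 3, 3]  (obs o_5=3)
t=6: δ = [2.012e-07, 2.012e-07, 6.035e-07, 1.006e-07]  ψ = [2, 2, 2, 1]  (obs o_6=3)
backtrack: best end state = 2; path = [1, 0, 1, 3, 3, 2, 2]

path = [1, 0, 1, 3, 3, 2, 2]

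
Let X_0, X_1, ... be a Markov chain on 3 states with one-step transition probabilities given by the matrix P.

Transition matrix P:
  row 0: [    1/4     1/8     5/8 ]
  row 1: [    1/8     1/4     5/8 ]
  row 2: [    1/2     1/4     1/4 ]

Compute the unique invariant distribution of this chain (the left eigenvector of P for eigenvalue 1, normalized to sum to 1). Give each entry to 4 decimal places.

π = [0.3377, 0.2078, 0.4545]

Balance equations π_j = Σ_i π_i·P[i][j]:
  π_0 = 1/4·π_0 + 1/8·π_1 + 1/2·π_2
  π_1 = 1/8·π_0 + 1/4·π_1 + 1/4·π_2
  normalize: π_0 + π_1 + π_2 = 1
Solving the linear system gives exactly π = [26/77, 16/77, 5/11].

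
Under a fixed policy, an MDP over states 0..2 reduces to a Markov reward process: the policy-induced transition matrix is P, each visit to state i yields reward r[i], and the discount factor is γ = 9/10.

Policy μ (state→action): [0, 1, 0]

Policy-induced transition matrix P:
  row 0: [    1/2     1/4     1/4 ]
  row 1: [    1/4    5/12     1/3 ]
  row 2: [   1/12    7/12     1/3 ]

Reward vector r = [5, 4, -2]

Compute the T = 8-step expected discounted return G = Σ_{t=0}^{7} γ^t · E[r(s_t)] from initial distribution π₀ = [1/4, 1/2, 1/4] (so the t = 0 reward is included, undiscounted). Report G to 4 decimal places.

G = 14.0058

t=0: π = [0.2500, 0.5000, 0.2500], E[r] = 2.7500, γ^t·E[r] = 2.750000, running G = 2.750000
t=1: π = [0.2708, 0.4167, 0.3125], E[r] = 2.3958, γ^t·E[r] = 2.156250, running G = 4.906250
t=2: π = [0.2656, 0.4236, 0.3108], E[r] = 2.4010, γ^t·E[r] = 1.944844, running G = 6.851094
t=3: π = [0.2646, 0.4242, 0.3112], E[r] = 2.3974, γ^t·E[r] = 1.747723, running G = 8.598816
t=4: π = [0.2643, 0.4244, 0.3113], E[r] = 2.3966, γ^t·E[r] = 1.572405, running G = 10.171221
t=5: π = [0.2642, 0.4245, 0.3113], E[r] = 2.3963, γ^t·E[r] = 1.415012, running G = 11.586233
t=6: π = [0.2642, 0.4245, 0.3113], E[r] = 2.3963, γ^t·E[r] = 1.273470, running G = 12.859703
t=7: π = [0.2642, 0.4245, 0.3113], E[r] = 2.3962, γ^t·E[r] = 1.146112, running G = 14.005815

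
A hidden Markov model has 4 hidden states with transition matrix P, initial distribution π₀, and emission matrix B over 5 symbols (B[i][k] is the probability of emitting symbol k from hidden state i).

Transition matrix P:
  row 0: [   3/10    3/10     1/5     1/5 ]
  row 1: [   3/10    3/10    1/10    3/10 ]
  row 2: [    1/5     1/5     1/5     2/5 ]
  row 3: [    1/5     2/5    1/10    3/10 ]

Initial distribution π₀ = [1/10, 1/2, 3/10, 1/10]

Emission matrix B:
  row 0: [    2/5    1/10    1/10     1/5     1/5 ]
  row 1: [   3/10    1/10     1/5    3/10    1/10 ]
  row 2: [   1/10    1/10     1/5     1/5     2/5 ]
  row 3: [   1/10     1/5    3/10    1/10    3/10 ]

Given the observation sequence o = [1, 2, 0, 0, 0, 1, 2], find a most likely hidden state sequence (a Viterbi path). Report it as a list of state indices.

path = [1, 3, 1, 0, 1, 3, 3]

t=0: δ = [1.000e-02, 5.000e-02, 3.000e-02, 2.000e-02]  (obs o_0=1)
t=1: δ = [1.500e-03, 3.000e-03, 1.200e-03, 4.500e-03]  ψ = [1, 1, 2, 1]  (obs o_1=2)
t=2: δ = [3.600e-04, 5.400e-04, 4.500e-05, 1.350e-04]  ψ = [1, 3, 3, 3]  (obs o_2=0)
t=3: δ = [6.480e-05, 4.860e-05, 7.200e-06, 1.620e-05]  ψ = [1, 1, 0, 1]  (obs o_3=0)
t=4: δ = [7.776e-06, 5.832e-06, 1.296e-06, 1.458e-06]  ψ = [0, 0, 0, 1]  (obs o_4=0)
t=5: δ = [2.333e-07, 2.333e-07, 1.555e-07, 3.499e-07]  ψ = [0, 0, 0, 1]  (obs o_5=1)
t=6: δ = [6.998e-09, 2.799e-08, 9.331e-09, 3.149e-08]  ψ = [0, 3, 0, 3]  (obs o_6=2)
backtrack: best end state = 3; path = [1, 3, 1, 0, 1, 3, 3]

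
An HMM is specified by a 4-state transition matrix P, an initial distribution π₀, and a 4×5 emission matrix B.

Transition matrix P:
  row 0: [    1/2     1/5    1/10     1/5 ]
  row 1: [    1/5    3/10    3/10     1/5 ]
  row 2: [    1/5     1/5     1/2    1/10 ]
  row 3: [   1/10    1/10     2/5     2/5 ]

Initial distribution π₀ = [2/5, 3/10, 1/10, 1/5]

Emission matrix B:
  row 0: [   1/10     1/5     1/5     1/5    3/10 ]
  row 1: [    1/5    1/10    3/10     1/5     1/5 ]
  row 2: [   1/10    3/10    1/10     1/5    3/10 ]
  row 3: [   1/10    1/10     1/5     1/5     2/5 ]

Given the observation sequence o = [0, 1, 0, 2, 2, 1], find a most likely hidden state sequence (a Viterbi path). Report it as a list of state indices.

t=0: δ = [4.000e-02, 6.000e-02, 1.000e-02, 2.000e-02]  (obs o_0=0)
t=1: δ = [4.000e-03, 1.800e-03, 5.400e-03, 1.200e-03]  ψ = [0, 1, 1, 1]  (obs o_1=1)
t=2: δ = [2.000e-04, 2.160e-04, 2.700e-04, 8.000e-05]  ψ = [0, 2, 2, 0]  (obs o_2=0)
t=3: δ = [2.000e-05, 1.944e-05, 1.350e-05, 8.640e-06]  ψ = [0, 1, 2, 1]  (obs o_3=2)
t=4: δ = [2.000e-06, 1.750e-06, 6.750e-07, 8.000e-07]  ψ = [0, 1, 2, 0]  (obs o_4=2)
t=5: δ = [2.000e-07, 5.249e-08, 1.575e-07, 4.000e-08]  ψ = [0, 1, 1, 0]  (obs o_5=1)
backtrack: best end state = 0; path = [0, 0, 0, 0, 0, 0]

path = [0, 0, 0, 0, 0, 0]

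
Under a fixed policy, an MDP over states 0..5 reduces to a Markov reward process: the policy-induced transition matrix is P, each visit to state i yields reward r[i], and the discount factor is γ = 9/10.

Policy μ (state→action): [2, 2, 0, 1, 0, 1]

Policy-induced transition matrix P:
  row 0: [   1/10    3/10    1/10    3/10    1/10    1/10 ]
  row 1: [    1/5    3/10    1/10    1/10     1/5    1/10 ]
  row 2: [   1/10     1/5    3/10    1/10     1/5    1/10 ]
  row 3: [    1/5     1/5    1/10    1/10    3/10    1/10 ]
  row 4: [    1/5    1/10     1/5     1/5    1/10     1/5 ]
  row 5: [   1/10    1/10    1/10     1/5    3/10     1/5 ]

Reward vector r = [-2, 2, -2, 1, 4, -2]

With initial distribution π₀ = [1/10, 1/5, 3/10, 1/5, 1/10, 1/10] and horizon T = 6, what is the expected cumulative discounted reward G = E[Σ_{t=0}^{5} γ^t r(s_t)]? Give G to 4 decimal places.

G = 1.7596

t=0: π = [0.1000, 0.2000, 0.3000, 0.2000, 0.1000, 0.1000], E[r] = 0.0000, γ^t·E[r] = 0.000000, running G = 0.000000
t=1: π = [0.1500, 0.2100, 0.1700, 0.1400, 0.2100, 0.1200], E[r] = 0.5200, γ^t·E[r] = 0.468000, running G = 0.468000
t=2: π = [0.1560, 0.2030, 0.1550, 0.1630, 0.1900, 0.1330], E[r] = 0.4410, γ^t·E[r] = 0.357210, running G = 0.825210
t=3: π = [0.1556, 0.2036, 0.1500, 0.1635, 0.1950, 0.1323], E[r] = 0.4749, γ^t·E[r] = 0.346202, running G = 1.171412
t=4: π = [0.1562, 0.2032, 0.1495, 0.1639, 0.1945, 0.1327], E[r] = 0.4714, γ^t·E[r] = 0.309305, running G = 1.480717
t=5: π = [0.1562, 0.2032, 0.1494, 0.1640, 0.1946, 0.1327], E[r] = 0.4723, γ^t·E[r] = 0.278871, running G = 1.759589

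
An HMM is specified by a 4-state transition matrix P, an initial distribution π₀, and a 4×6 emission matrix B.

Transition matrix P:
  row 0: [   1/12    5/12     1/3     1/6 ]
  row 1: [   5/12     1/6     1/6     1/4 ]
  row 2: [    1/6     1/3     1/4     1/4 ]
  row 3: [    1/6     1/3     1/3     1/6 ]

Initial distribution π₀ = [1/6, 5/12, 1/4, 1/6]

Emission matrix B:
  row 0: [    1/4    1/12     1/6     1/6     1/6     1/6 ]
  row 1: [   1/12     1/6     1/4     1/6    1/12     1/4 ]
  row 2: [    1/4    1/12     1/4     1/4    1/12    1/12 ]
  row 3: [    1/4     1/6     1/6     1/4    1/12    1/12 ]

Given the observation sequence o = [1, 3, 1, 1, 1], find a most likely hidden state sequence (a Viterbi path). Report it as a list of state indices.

t=0: δ = [1.389e-02, 6.944e-02, 2.083e-02, 2.778e-02]  (obs o_0=1)
t=1: δ = [4.823e-03, 1.929e-03, 2.894e-03, 4.340e-03]  ψ = [1, 1, 1, 1]  (obs o_1=3)
t=2: δ = [6.698e-05, 3.349e-04, 1.340e-04, 1.340e-04]  ψ = [1, 0, 0, 0]  (obs o_2=1)
t=3: δ = [1.163e-05, 9.303e-06, 4.651e-06, 1.395e-05]  ψ = [1, 1, 1, 1]  (obs o_3=1)
t=4: δ = [3.230e-07, 8.075e-07, 3.876e-07, 3.876e-07]  ψ = [1, 0, 3, 1]  (obs o_4=1)
backtrack: best end state = 1; path = [1, 0, 1, 0, 1]

path = [1, 0, 1, 0, 1]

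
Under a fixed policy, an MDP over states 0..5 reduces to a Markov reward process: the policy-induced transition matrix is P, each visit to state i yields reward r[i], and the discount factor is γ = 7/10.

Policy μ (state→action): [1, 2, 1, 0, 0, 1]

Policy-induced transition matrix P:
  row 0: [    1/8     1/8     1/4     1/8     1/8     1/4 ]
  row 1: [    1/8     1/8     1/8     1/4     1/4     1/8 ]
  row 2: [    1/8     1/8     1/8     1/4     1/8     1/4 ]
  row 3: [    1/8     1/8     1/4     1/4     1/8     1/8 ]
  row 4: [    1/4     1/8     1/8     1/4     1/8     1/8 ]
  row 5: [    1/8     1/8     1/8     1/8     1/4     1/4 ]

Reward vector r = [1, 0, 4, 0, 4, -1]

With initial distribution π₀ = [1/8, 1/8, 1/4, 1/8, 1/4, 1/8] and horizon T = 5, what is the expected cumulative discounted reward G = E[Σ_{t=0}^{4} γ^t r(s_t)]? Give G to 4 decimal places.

G = 4.2428

t=0: π = [0.1250, 0.1250, 0.2500, 0.1250, 0.2500, 0.1250], E[r] = 2.0000, γ^t·E[r] = 2.000000, running G = 2.000000
t=1: π = [0.1563, 0.1250, 0.1563, 0.2188, 0.1563, 0.1875], E[r] = 1.2188, γ^t·E[r] = 0.853125, running G = 2.853125
t=2: π = [0.1445, 0.1250, 0.1719, 0.2070, 0.1641, 0.1875], E[r] = 1.3008, γ^t·E[r] = 0.637383, running G = 3.490508
t=3: π = [0.1455, 0.1250, 0.1689, 0.2085, 0.1641, 0.1880], E[r] = 1.2896, γ^t·E[r] = 0.442316, running G = 3.932824
t=4: π = [0.1455, 0.1250, 0.1693, 0.2083, 0.1641, 0.1878], E[r] = 1.2912, γ^t·E[r] = 0.310017, running G = 4.242841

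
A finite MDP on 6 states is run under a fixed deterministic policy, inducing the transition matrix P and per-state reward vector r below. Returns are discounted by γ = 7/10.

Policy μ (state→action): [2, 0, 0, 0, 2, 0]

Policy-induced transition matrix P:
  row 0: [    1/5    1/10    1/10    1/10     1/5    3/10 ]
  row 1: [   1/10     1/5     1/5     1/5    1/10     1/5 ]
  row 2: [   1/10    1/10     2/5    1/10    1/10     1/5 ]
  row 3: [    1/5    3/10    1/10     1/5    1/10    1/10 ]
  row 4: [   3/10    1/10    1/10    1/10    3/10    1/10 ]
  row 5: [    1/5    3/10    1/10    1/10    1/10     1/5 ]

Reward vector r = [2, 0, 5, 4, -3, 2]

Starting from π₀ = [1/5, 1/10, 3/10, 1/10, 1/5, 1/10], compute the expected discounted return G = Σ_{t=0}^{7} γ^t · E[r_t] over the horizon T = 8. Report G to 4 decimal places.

t=0: π = [0.2000, 0.1000, 0.3000, 0.1000, 0.2000, 0.1000], E[r] = 1.9000, γ^t·E[r] = 1.900000, running G = 1.900000
t=1: π = [0.1800, 0.1500, 0.2000, 0.1200, 0.1600, 0.1900], E[r] = 1.7400, γ^t·E[r] = 1.218000, running G = 3.118000
t=2: π = [0.1810, 0.1770, 0.1750, 0.1270, 0.1500, 0.1900], E[r] = 1.6750, γ^t·E[r] = 0.820750, running G = 3.938750
t=3: π = [0.1798, 0.1811, 0.1702, 0.1304, 0.1481, 0.1904], E[r] = 1.6687, γ^t·E[r] = 0.572364, running G = 4.511114
t=4: π = [0.1797, 0.1823, 0.1692, 0.1312, 0.1476, 0.1901], E[r] = 1.6673, γ^t·E[r] = 0.400312, running G = 4.911426
t=5: π = [0.1796, 0.1825, 0.1690, 0.1313, 0.1475, 0.1901], E[r] = 1.6672, γ^t·E[r] = 0.280208, running G = 5.191634
t=6: π = [0.1796, 0.1825, 0.1689, 0.1314, 0.1475, 0.1901], E[r] = 1.6672, γ^t·E[r] = 0.196147, running G = 5.387781
t=7: π = [0.1796, 0.1825, 0.1689, 0.1314, 0.1475, 0.1901], E[r] = 1.6672, γ^t·E[r] = 0.137304, running G = 5.525085

G = 5.5251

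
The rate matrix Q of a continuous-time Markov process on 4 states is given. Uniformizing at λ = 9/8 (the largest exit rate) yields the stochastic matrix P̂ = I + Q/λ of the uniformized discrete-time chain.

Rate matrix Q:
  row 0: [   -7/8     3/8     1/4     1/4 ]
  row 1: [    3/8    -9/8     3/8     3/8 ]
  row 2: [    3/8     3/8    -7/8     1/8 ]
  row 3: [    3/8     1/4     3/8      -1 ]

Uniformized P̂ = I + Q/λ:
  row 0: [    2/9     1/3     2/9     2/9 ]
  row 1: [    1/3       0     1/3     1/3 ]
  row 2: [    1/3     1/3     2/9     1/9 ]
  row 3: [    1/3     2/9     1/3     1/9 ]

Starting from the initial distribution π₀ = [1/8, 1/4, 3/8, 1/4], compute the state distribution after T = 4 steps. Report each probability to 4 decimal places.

π = [0.3000, 0.2341, 0.2699, 0.1960]

t=0: π = [0.1250, 0.2500, 0.3750, 0.2500]
t=1: π = [0.3194, 0.2222, 0.2778, 0.1806]
t=2: π = [0.2978, 0.2392, 0.2670, 0.1960]
t=3: π = [0.3002, 0.2318, 0.2706, 0.1974]
t=4: π = [0.3000, 0.2341, 0.2699, 0.1960]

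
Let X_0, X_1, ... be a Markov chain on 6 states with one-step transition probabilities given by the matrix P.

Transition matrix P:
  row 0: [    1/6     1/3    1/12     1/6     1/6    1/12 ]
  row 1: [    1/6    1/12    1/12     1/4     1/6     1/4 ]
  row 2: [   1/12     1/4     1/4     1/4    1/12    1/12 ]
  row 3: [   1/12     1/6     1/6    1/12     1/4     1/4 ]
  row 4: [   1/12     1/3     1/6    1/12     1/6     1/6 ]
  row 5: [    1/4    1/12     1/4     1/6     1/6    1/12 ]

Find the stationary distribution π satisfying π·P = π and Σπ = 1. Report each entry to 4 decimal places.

π = [0.1381, 0.2013, 0.1654, 0.1692, 0.1670, 0.1590]

Balance equations π_j = Σ_i π_i·P[i][j]:
  π_0 = 1/6·π_0 + 1/6·π_1 + 1/12·π_2 + 1/12·π_3 + 1/12·π_4 + 1/4·π_5
  π_1 = 1/3·π_0 + 1/12·π_1 + 1/4·π_2 + 1/6·π_3 + 1/3·π_4 + 1/12·π_5
  π_2 = 1/12·π_0 + 1/12·π_1 + 1/4·π_2 + 1/6·π_3 + 1/6·π_4 + 1/4·π_5
  π_3 = 1/6·π_0 + 1/4·π_1 + 1/4·π_2 + 1/12·π_3 + 1/12·π_4 + 1/6·π_5
  π_4 = 1/6·π_0 + 1/6·π_1 + 1/12·π_2 + 1/4·π_3 + 1/6·π_4 + 1/6·π_5
  normalize: π_0 + π_1 + π_2 + π_3 + π_4 + π_5 = 1
Solving the linear system gives exactly π = [13628/98671, 59581/296013, 16322/98671, 16696/98671, 49429/296013, 47065/296013].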